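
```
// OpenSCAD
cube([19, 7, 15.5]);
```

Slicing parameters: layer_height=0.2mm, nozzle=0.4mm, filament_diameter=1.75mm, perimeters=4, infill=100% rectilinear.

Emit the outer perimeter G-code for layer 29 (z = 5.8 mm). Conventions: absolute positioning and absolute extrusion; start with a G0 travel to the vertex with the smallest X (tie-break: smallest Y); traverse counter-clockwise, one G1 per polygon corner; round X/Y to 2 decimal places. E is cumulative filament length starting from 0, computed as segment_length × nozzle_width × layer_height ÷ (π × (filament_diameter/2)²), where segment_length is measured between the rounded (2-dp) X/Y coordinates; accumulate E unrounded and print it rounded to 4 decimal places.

G0 X0.00 Y0.00 Z5.80
G1 X19.00 Y0.00 E0.6319
G1 X19.00 Y7.00 E0.8648
G1 X0.00 Y7.00 E1.4967
G1 X0.00 Y0.00 E1.7295

At z = 5.8 mm: the 19×7 cube contributes its full rectangle. The outline is a single polygon with 4 vertices. Extrusion per mm of travel: 0.4 × 0.2 / (π × 0.875²) = 0.033260. Accumulating E over each segment gives final E = 1.7295.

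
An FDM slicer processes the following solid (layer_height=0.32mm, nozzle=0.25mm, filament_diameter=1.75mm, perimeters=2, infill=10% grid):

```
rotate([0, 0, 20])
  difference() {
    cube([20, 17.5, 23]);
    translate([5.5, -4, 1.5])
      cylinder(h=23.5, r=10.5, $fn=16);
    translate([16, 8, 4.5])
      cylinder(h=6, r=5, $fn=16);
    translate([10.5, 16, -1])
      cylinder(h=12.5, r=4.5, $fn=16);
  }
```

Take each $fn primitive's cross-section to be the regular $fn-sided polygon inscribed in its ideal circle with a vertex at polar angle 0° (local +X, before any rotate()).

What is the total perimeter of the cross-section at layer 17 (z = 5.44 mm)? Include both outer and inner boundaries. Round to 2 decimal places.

101.38 mm

At z = 5.44 mm: the cube is present — its section is the full 20×17.5 rectangle (perimeter 75.00 mm); the cylinder at (5.5, -4): section is a regular 16-gon, circumradius r=10.5 (perimeter = 2·16·10.500·sin(180°/16) = 65.55 mm); the r=5 cylinder at (16, 8) gives a regular 16-gon of circumradius 5 (constant along its height) (perimeter = 2·16·5.000·sin(180°/16) = 31.21 mm); the cylinder at (10.5, 16): section is a regular 16-gon, circumradius r=4.5 (perimeter = 2·16·4.500·sin(180°/16) = 28.09 mm); Subtracting the remaining from the first: starting from the 20×17.5 cube, the r=10.5 cylinder at (5.5, -4) partially overlaps it — only the 76.20 mm² overlap (of its 337.53 mm²) is removed, clipping the outline; the r=5 cylinder at (16, 8) partially overlaps it — only the 72.86 mm² overlap (of its 76.54 mm²) is removed, clipping the outline; the r=4.5 cylinder at (10.5, 16) partially overlaps it — only the 44.05 mm² overlap (of its 61.99 mm²) is removed, clipping the outline — boundary = 101.38 mm; (whole slice rotated 20° about Z — lengths, areas and connectivity unchanged). Overall, the cross-section is a single solid region. Total boundary length (outer) = 101.38 mm.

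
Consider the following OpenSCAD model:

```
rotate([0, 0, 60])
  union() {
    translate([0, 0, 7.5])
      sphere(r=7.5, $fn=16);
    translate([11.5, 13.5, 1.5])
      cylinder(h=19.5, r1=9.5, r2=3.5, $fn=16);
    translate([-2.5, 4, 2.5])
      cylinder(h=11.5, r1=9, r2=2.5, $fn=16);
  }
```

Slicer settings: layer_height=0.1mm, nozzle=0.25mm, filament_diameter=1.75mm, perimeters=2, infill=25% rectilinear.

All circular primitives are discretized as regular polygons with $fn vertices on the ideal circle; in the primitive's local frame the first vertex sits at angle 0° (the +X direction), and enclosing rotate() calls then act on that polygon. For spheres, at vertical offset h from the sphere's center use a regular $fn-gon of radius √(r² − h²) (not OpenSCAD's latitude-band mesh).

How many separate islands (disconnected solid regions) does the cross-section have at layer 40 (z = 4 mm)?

2

At z = 4 mm: the r=7.5 sphere slices to a regular 16-gon of circumradius 6.633 (√(r²−h²) with h=3.5 from center); the cone at (11.5, 13.5): at t=0.128 of its height the radius interpolates to r₁+(r₂−r₁)t = 8.731, giving a regular 16-gon of that circumradius; the cone at (-2.5, 4) contributes a regular 16-gon of circumradius 8.152 (interpolated between r1=9 and r2=2.5 at t=0.130); Taking the union: the regions partially overlap (shared area 97.72 mm²), so overlapping operands fuse into one piece — 2 connected regions; (rotated 60° about Z; rotation is an isometry so areas/perimeters/island counts are preserved). Overall, the cross-section has 2 separate islands. Island count = 2.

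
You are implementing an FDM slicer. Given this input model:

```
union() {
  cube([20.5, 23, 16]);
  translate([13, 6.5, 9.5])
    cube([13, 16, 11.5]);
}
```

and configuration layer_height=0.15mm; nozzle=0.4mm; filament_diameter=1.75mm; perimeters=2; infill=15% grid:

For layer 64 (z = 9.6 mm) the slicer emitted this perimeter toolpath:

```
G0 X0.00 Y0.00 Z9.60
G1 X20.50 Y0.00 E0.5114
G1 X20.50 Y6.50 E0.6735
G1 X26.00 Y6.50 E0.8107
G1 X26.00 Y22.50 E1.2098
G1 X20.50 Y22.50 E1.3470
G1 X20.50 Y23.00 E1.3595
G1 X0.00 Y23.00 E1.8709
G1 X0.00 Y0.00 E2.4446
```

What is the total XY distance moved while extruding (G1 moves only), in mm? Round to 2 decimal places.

98.00 mm

Sum the Euclidean lengths of each G1 segment: total = 98.00 mm.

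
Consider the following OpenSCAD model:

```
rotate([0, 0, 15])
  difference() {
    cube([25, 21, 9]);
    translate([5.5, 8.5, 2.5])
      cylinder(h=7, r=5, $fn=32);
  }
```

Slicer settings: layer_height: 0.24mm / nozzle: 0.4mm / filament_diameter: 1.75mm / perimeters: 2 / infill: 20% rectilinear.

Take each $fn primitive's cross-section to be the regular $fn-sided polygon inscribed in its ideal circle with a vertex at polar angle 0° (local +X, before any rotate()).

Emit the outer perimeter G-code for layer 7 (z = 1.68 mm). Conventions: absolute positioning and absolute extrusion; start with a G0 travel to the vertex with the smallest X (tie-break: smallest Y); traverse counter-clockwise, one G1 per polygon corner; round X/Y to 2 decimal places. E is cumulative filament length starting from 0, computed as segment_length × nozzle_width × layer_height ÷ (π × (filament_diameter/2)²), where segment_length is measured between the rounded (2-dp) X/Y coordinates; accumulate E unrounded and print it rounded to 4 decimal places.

G0 X-5.44 Y20.28 Z1.68
G1 X0.00 Y0.00 E0.8380
G1 X24.15 Y6.47 E1.8359
G1 X18.71 Y26.75 E2.6739
G1 X-5.44 Y20.28 E3.6718

At z = 1.68 mm: the cube is present — its section is the full 25×21 rectangle; the cylinder at (5.5, 8.5) is absent (z outside [2.5, 9.5]); After the difference (first − rest): none of the subtracted shapes is present at this height, so the 25×21 cube is unchanged — 1 connected region; (rotated 15° about Z; rotation is an isometry so areas/perimeters/island counts are preserved). The outline is a single polygon with 4 vertices. Extrusion per mm of travel: 0.4 × 0.24 / (π × 0.875²) = 0.039912. Accumulating E over each segment gives final E = 3.6718.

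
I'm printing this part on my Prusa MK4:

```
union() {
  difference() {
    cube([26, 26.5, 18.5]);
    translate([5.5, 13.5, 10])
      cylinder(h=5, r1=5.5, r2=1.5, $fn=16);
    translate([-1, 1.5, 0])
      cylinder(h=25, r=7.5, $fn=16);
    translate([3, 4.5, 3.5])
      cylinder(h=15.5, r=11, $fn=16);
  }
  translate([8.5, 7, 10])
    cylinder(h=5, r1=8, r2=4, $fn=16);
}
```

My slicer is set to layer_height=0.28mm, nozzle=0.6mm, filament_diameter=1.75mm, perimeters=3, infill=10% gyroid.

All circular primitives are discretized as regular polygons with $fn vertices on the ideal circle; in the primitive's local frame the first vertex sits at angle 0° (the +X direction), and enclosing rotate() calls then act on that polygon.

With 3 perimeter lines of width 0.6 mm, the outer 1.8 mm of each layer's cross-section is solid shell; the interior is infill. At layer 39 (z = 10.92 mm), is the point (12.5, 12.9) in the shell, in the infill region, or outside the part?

At z = 10.92 mm: the cube is present — its section is the full 26×26.5 rectangle; the cone at (5.5, 13.5) (r1=5.5→r2=1.5) has section circumradius 4.764 here — a regular 16-gon; the r=7.5 cylinder at (-1, 1.5) gives a regular 16-gon of circumradius 7.5 (constant along its height); the r=11 cylinder at (3, 4.5) gives a regular 16-gon of circumradius 11 (constant along its height); Subtracting the remaining from the first: starting from the 26×26.5 cube, the cone at (5.5, 13.5) lies wholly inside it (removes its full 69.48 mm² and its 29.74 mm outline becomes a hole wall); the r=7.5 cylinder at (-1, 1.5) partially overlaps it — only the 45.18 mm² overlap (of its 172.21 mm²) is removed, clipping the outline; the r=11 cylinder at (3, 4.5) partially overlaps it — only the 94.83 mm² overlap (of its 370.44 mm²) is removed, clipping the outline — 1 connected region; the cone at (8.5, 7) contributes a regular 16-gon of circumradius 7.264 (interpolated between r1=8 and r2=4 at t=0.184); Merging all regions: the regions partially overlap (shared area 23.00 mm²), so overlapping operands fuse into one piece — 1 connected region. Overall, the cross-section is a single solid region. The nearest boundary edge runs (8.50, 14.26)→(10.18, 13.93); distance from the point to it = 2.54 mm. The point is inside the cross-section and 2.54 mm from the nearest boundary — more than the 1.8 mm shell width (3 × 0.6), so it's in the infill interior.

infill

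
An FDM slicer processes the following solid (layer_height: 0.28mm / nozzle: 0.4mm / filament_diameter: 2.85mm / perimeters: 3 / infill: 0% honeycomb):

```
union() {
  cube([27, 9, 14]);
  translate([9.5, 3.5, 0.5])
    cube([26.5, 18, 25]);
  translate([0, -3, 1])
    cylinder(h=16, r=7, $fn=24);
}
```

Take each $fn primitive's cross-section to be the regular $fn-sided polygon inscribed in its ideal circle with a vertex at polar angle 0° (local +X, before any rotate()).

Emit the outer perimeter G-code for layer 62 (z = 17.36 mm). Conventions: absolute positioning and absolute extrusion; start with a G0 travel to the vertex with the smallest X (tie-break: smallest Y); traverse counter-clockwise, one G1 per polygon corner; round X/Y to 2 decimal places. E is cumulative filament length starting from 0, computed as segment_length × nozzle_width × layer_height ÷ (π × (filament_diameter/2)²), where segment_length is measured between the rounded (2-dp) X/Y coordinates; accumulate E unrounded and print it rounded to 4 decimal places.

At z = 17.36 mm: the cube is absent (z outside [0, 14]); the 26.5×18 cube at (9.5, 3.5) contributes its full rectangle; the cylinder at (0, -3) is not intersected at this z (z outside [1, 17]); Taking the union: only the 26.5×18 cube at (9.5, 3.5) is present, so the union is just that shape — 1 connected region. The outline is a single polygon with 4 vertices. Extrusion per mm of travel: 0.4 × 0.28 / (π × 1.425²) = 0.017557. Accumulating E over each segment gives final E = 1.5625.

G0 X9.50 Y3.50 Z17.36
G1 X36.00 Y3.50 E0.4652
G1 X36.00 Y21.50 E0.7813
G1 X9.50 Y21.50 E1.2465
G1 X9.50 Y3.50 E1.5625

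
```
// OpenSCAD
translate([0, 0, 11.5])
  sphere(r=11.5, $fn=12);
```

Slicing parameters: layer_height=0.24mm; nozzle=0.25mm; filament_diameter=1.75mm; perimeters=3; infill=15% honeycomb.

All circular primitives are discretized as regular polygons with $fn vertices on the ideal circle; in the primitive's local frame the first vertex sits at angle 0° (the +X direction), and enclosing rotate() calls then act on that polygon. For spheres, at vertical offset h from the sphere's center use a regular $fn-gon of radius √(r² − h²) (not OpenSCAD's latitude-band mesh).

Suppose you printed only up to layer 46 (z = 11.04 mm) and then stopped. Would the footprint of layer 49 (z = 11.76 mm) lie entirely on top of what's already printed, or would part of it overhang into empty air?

entirely on top

Compare the two slices. At z = 11.04: the r=11.5 sphere contributes a regular 12-gon of circumradius √(11.5²−0.46²) = 11.491 (area = (12/2)·11.491²·sin(360°/12) = 396.12 mm²). At z = 11.76: the r=11.5 sphere slices to a regular 12-gon of circumradius 11.497 (√(r²−h²) with h=0.26 from center) (area = (12/2)·11.497²·sin(360°/12) = 396.55 mm²). Checking containment: the cross-section at z = 11.76 is a subset of the cross-section at z = 11.04.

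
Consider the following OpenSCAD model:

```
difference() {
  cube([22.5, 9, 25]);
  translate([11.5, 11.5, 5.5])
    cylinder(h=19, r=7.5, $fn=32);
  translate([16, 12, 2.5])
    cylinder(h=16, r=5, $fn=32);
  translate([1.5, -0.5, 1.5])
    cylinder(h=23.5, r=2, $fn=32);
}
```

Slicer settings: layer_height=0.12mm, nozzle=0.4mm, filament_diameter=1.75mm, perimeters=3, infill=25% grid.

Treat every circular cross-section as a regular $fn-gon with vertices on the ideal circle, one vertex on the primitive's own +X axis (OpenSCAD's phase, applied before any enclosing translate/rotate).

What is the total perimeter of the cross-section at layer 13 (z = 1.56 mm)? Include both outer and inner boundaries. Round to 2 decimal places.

63.10 mm

At z = 1.56 mm: the 22.5×9 cube contributes its full rectangle (perimeter 63.00 mm); the cylinder at (11.5, 11.5) does not reach this height (z outside [5.5, 24.5]); the cylinder at (16, 12) is not intersected at this z (z outside [2.5, 18.5]); the r=2 cylinder at (1.5, -0.5) gives a regular 32-gon of circumradius 2 (constant along its height) (perimeter = 2·32·2.000·sin(180°/32) = 12.55 mm); After the difference (first − rest): starting from the 22.5×9 cube, the r=2 cylinder at (1.5, -0.5) partially overlaps it — only the 4.06 mm² overlap (of its 12.49 mm²) is removed, clipping the outline — boundary = 63.10 mm. Overall, the cross-section is a single solid region. Total boundary length (outer) = 63.10 mm.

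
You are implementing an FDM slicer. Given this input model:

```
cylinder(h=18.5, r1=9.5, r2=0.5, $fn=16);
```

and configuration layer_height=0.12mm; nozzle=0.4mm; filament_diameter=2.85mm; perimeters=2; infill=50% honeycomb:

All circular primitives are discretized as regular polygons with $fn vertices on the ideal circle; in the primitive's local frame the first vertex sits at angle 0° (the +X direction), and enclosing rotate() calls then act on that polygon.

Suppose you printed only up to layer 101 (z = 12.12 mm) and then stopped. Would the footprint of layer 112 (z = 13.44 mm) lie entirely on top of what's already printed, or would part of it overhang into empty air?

Compare the two slices. At z = 12.12: the cone contributes a regular 16-gon of circumradius 3.604 (interpolated between r1=9.5 and r2=0.5 at t=0.655) (area = (16/2)·3.604²·sin(360°/16) = 39.76 mm²). At z = 13.44: the cone contributes a regular 16-gon of circumradius 2.962 (interpolated between r1=9.5 and r2=0.5 at t=0.726) (area = (16/2)·2.962²·sin(360°/16) = 26.85 mm²). Checking containment: the cross-section at z = 13.44 is a subset of the cross-section at z = 12.12.

entirely on top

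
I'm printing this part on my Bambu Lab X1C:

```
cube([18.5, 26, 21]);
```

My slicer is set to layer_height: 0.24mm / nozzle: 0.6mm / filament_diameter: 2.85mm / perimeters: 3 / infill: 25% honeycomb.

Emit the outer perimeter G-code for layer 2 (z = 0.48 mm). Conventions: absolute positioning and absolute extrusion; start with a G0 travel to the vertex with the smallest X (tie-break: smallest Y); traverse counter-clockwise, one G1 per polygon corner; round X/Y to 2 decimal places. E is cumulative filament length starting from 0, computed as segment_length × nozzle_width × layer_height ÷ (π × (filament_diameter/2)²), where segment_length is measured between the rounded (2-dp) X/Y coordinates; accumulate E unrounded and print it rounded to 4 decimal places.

G0 X0.00 Y0.00 Z0.48
G1 X18.50 Y0.00 E0.4176
G1 X18.50 Y26.00 E1.0045
G1 X0.00 Y26.00 E1.4221
G1 X0.00 Y0.00 E2.0090

At z = 0.48 mm: the cube (footprint 18.5×26) is included at this height. The outline is a single polygon with 4 vertices. Extrusion per mm of travel: 0.6 × 0.24 / (π × 1.425²) = 0.022573. Accumulating E over each segment gives final E = 2.0090.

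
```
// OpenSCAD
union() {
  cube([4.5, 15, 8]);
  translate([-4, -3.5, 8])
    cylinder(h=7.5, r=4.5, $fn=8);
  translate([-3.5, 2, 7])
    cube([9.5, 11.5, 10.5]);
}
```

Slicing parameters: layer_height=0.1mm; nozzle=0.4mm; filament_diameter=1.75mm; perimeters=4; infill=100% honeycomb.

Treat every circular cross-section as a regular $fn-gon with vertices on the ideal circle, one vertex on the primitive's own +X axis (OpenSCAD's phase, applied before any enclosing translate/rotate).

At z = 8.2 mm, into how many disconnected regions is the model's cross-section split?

At z = 8.2 mm: the cube is not intersected at this z (z outside [0, 8]); the r=4.5 cylinder at (-4, -3.5) contributes a regular 8-gon of circumradius 4.5; the 9.5×11.5 cube at (-3.5, 2) contributes its full rectangle; Taking the union: the 2 present regions are separate (no shared area or edge), so areas and boundary lengths simply add and each stays a separate island — 2 connected regions. The result has 2 disconnected regions.

2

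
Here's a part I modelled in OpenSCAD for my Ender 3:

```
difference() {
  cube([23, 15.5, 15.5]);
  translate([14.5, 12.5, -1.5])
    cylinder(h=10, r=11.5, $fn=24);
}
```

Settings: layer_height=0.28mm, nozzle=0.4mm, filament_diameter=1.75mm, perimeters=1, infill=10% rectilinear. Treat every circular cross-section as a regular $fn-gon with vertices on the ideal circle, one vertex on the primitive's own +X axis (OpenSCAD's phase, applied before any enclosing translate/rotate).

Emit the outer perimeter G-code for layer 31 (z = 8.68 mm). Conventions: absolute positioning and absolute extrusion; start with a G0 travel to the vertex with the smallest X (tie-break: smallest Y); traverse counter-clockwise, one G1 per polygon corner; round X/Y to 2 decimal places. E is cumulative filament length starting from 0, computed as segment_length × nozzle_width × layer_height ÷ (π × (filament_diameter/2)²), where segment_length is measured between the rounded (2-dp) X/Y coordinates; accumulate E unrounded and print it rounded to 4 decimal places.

At z = 8.68 mm: the 23×15.5 cube contributes its full rectangle; the cylinder at (14.5, 12.5) is absent (z outside [-1.5, 8.5]); Taking the first minus the rest: none of the subtracted shapes is present at this height, so the 23×15.5 cube is unchanged — 1 connected region. The outline is a single polygon with 4 vertices. Extrusion per mm of travel: 0.4 × 0.28 / (π × 0.875²) = 0.046564. Accumulating E over each segment gives final E = 3.5854.

G0 X0.00 Y0.00 Z8.68
G1 X23.00 Y0.00 E1.0710
G1 X23.00 Y15.50 E1.7927
G1 X0.00 Y15.50 E2.8637
G1 X0.00 Y0.00 E3.5854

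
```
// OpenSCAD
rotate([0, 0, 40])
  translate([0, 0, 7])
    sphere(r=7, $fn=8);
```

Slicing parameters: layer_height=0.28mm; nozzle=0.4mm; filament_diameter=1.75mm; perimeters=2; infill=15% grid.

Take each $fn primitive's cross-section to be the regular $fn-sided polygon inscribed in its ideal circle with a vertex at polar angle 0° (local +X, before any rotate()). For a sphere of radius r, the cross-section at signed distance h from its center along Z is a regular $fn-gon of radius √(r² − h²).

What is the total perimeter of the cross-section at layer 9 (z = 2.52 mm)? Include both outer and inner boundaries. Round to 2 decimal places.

32.93 mm

At z = 2.52 mm: the r=7 sphere slices to a regular 8-gon of circumradius 5.379 (√(r²−h²) with h=4.48 from center) (perimeter = 2·8·5.379·sin(180°/8) = 32.93 mm); (whole slice rotated 40° about Z — lengths, areas and connectivity unchanged). Overall, the cross-section is a single solid region. Total boundary length (outer) = 32.93 mm.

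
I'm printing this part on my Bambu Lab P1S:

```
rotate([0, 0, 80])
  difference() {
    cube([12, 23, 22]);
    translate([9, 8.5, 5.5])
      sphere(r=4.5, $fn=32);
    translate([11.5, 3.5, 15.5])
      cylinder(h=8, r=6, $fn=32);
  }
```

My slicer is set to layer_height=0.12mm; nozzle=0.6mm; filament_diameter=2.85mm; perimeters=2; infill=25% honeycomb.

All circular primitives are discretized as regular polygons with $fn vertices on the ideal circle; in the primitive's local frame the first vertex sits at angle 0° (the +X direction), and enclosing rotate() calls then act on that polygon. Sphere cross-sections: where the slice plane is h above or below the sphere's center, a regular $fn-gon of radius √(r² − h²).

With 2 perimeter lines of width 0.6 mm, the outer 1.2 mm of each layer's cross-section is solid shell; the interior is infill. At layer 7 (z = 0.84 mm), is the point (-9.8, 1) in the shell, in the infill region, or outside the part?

At z = 0.84 mm: the 12×23 cube contributes its full rectangle; the sphere at (9, 8.5) is not intersected at this z (|z−center|=4.660 > r=4.5); the cylinder at (11.5, 3.5) is absent (z outside [15.5, 23.5]); Subtracting the remaining from the first: none of the subtracted shapes is present at this height, so the 12×23 cube is unchanged — 1 connected region; (rotated 80° about Z; rotation is an isometry so areas/perimeters/island counts are preserved). Overall, the cross-section is a single solid region. Undo the 80° rotation: the query point maps to (-0.717, 9.825) in the un-rotated model frame. The nearest boundary edge runs (0.00, 23.00)→(0.00, 0.00); distance from the point to it = 0.72 mm. The point is not inside any of the regions above, so it lies outside the cross-section (0.72 mm from the nearest boundary).

outside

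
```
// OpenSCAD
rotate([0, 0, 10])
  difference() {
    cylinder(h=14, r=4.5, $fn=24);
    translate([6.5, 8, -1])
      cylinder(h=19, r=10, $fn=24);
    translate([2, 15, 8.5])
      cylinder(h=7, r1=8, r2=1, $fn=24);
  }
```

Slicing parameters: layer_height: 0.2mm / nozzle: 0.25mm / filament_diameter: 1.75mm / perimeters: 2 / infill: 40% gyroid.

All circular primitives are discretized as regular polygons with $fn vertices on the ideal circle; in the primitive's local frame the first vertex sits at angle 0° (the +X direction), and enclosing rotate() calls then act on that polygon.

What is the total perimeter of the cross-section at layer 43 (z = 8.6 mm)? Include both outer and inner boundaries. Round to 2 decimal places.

At z = 8.6 mm: the cylinder: section is a regular 24-gon, circumradius r=4.5 (perimeter = 2·24·4.500·sin(180°/24) = 28.19 mm); the cylinder at (6.5, 8): section is a regular 24-gon, circumradius r=10 (perimeter = 2·24·10.000·sin(180°/24) = 62.65 mm); the cone at (2, 15) (r1=8→r2=1) has section circumradius 7.900 here — a regular 24-gon (perimeter = 2·24·7.900·sin(180°/24) = 49.50 mm); Taking the first minus the rest: starting from the r=4.5 cylinder, the r=10 cylinder at (6.5, 8) partially overlaps it — only the 25.30 mm² overlap (of its 310.58 mm²) is removed, clipping the outline; the cone at (2, 15) misses the remaining region (no effect) — boundary = 25.63 mm; (rotated 10° about Z; rotation is an isometry so areas/perimeters/island counts are preserved). Overall, the cross-section is a single solid region. Total boundary length (outer) = 25.63 mm.

25.63 mm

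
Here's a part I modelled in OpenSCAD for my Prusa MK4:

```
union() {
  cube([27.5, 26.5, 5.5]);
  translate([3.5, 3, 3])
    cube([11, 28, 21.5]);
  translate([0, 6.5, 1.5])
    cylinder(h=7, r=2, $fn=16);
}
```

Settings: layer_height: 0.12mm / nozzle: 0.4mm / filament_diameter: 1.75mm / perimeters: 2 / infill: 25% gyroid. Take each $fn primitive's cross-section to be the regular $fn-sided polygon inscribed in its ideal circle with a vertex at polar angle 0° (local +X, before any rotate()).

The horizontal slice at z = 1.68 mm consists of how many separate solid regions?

1

At z = 1.68 mm: the cube is present — its section is the full 27.5×26.5 rectangle; the cube at (3.5, 3) does not reach this height (z outside [3, 24.5]); the cylinder at (0, 6.5): section is a regular 16-gon, circumradius r=2; Taking the union: the regions partially overlap (shared area 6.12 mm²), so overlapping operands fuse into one piece — 1 connected region. The result has 1 disconnected region.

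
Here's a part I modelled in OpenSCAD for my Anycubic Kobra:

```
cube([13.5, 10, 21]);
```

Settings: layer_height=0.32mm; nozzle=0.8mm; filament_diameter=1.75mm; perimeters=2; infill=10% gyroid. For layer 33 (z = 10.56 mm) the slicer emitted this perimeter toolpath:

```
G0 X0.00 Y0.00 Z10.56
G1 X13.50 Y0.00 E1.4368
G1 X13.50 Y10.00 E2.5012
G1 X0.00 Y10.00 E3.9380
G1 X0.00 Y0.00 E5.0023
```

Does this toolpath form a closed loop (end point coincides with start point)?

Start point (G0): (0.00, 0.00). End point (last G1): the path returns to the start — closed.

yes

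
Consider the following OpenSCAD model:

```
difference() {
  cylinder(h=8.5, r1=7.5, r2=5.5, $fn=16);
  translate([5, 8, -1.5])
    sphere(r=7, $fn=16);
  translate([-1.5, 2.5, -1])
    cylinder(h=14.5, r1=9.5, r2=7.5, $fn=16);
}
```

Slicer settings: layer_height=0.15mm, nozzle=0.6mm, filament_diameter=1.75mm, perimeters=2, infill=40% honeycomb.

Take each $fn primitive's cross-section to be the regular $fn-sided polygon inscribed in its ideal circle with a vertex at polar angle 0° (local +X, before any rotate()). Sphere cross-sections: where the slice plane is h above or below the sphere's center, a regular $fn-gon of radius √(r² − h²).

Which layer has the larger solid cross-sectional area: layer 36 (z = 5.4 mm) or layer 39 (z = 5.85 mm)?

Layer 36 (z = 5.4): the cone (r1=7.5→r2=5.5) has section circumradius 6.229 here — a regular 16-gon (area = (16/2)·6.229²·sin(360°/16) = 118.80 mm²); the sphere at (5, 8): section is a regular 16-gon, circumradius = √(r²−h²) = √(7²−6.9²) = 1.179 (area = (16/2)·1.179²·sin(360°/16) = 4.26 mm²); the cone at (-1.5, 2.5) contributes a regular 16-gon of circumradius 8.617 (interpolated between r1=9.5 and r2=7.5 at t=0.441) (area = (16/2)·8.617²·sin(360°/16) = 227.33 mm²); Taking the first minus the rest: starting from the cone (118.80 mm²), the r=7 sphere at (5, 8) misses the remaining region (no effect); the cone at (-1.5, 2.5) partially overlaps it — only the 115.38 mm² overlap (of its 227.33 mm²) is removed, clipping the outline — area = 3.43 mm². So its area = 3.43 mm². Layer 39 (z = 5.85): the cone (r1=7.5→r2=5.5) has section circumradius 6.124 here — a regular 16-gon (area = (16/2)·6.124²·sin(360°/16) = 114.80 mm²); the sphere at (5, 8) is absent (|z−center|=7.350 > r=7); the cone at (-1.5, 2.5) (r1=9.5→r2=7.5) has section circumradius 8.555 here — a regular 16-gon (area = (16/2)·8.555²·sin(360°/16) = 224.07 mm²); Subtracting the remaining from the first: starting from the cone (114.80 mm²), the cone at (-1.5, 2.5) partially overlaps it — only the 111.78 mm² overlap (of its 224.07 mm²) is removed, clipping the outline — area = 3.01 mm². So its area = 3.01 mm². Layer 36 is larger (3.43 vs 3.01 mm²).

layer 36 (z = 5.4 mm)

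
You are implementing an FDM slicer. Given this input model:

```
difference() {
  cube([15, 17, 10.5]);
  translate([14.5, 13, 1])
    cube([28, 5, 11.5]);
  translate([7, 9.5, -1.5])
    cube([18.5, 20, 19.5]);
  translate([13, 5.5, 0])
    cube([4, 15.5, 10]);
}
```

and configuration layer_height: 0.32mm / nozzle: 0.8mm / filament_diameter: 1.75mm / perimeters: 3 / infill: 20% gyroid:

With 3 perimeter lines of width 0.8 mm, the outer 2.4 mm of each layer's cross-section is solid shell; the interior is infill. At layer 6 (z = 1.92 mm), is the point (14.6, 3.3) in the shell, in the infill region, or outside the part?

At z = 1.92 mm: the 15×17 cube contributes its full rectangle; the cube at (14.5, 13) is present — its section is the full 28×5 rectangle; the cube at (7, 9.5) is present — its section is the full 18.5×20 rectangle; the cube at (13, 5.5) (footprint 4×15.5) is included at this height; Taking the first minus the rest: starting from the 15×17 cube, the 28×5 cube at (14.5, 13) partially overlaps it — only the 2.00 mm² overlap (of its 140.00 mm²) is removed, clipping the outline; the 18.5×20 cube at (7, 9.5) partially overlaps it — only the 58.00 mm² overlap (of its 370.00 mm²) is removed, clipping the outline; the 4×15.5 cube at (13, 5.5) partially overlaps it — only the 8.00 mm² overlap (of its 62.00 mm²) is removed, clipping the outline — 1 connected region. Overall, the cross-section is a single solid region. The nearest boundary edge runs (15.00, 5.50)→(15.00, 0.00); distance from the point to it = 0.40 mm. The point is inside the cross-section, 0.40 mm from the nearest boundary — within the 2.4 mm shell band (3 × 0.8).

shell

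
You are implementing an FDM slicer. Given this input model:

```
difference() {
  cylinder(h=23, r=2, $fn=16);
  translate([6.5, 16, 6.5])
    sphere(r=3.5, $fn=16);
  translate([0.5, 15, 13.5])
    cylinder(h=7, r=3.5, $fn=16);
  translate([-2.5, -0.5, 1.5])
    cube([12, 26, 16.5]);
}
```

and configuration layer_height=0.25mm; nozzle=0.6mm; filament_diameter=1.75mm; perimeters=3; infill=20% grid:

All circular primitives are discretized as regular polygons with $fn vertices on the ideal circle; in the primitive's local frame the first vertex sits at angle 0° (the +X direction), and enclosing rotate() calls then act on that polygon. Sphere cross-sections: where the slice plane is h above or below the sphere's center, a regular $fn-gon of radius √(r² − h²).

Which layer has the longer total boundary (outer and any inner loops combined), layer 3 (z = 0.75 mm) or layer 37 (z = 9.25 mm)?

layer 3 (z = 0.75 mm)

Layer 3 (z = 0.75): the cylinder: section is a regular 16-gon, circumradius r=2 (perimeter = 2·16·2.000·sin(180°/16) = 12.49 mm); the sphere at (6.5, 16) does not reach this height (|z−center|=5.750 > r=3.5); the cylinder at (0.5, 15) is absent (z outside [13.5, 20.5]); the cube at (-2.5, -0.5) does not reach this height (z outside [1.5, 18]); Subtracting the remaining from the first: none of the subtracted shapes is present at this height, so the r=2 cylinder is unchanged — boundary = 12.49 mm. So its perimeter = 12.49 mm. Layer 37 (z = 9.25): the cylinder: section is a regular 16-gon, circumradius r=2 (perimeter = 2·16·2.000·sin(180°/16) = 12.49 mm); the r=3.5 sphere at (6.5, 16) slices to a regular 16-gon of circumradius 2.165 (√(r²−h²) with h=2.75 from center) (perimeter = 2·16·2.165·sin(180°/16) = 13.52 mm); the cylinder at (0.5, 15) is not intersected at this z (z outside [13.5, 20.5]); the cube at (-2.5, -0.5) is present — its section is the full 12×26 rectangle (perimeter 76.00 mm); Subtracting the remaining from the first: starting from the r=2 cylinder, the r=3.5 sphere at (6.5, 16) misses the remaining region (no effect); the 12×26 cube at (-2.5, -0.5) partially overlaps it — only the 8.07 mm² overlap (of its 312.00 mm²) is removed, clipping the outline — boundary = 9.02 mm. So its perimeter = 9.02 mm. Layer 3 is larger (12.49 vs 9.02 mm).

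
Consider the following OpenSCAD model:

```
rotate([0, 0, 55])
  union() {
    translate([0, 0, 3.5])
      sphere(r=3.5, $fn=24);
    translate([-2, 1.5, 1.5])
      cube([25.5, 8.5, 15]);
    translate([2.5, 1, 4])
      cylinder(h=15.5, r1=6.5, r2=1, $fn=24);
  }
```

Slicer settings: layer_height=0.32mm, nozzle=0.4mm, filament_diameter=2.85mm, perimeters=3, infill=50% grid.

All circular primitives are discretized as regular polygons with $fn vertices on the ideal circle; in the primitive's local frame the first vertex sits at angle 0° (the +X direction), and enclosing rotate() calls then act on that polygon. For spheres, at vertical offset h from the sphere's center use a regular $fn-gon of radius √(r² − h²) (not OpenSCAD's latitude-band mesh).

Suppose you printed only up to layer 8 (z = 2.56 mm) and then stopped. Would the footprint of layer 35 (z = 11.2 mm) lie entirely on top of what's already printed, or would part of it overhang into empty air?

Compare the two slices. At z = 2.56: the sphere: section is a regular 24-gon, circumradius = √(r²−h²) = √(3.5²−0.94²) = 3.371 (area = (24/2)·3.371²·sin(360°/24) = 35.30 mm²); the cube at (-2, 1.5) is present — its section is the full 25.5×8.5 rectangle (area 216.75 mm²); the cone at (2.5, 1) does not reach this height (z outside [4, 19.5]); Taking the union: the regions partially overlap — summed areas 252.05 mm² minus the doubly-counted overlap 7.25 mm² gives 244.80 mm² — area = 244.80 mm²; (rotated 55° about Z; rotation is an isometry so areas/perimeters/island counts are preserved). At z = 11.2: the sphere is not intersected at this z (|z−center|=7.700 > r=3.5); the 25.5×8.5 cube at (-2, 1.5) contributes its full rectangle (area 216.75 mm²); the cone at (2.5, 1) (r1=6.5→r2=1) has section circumradius 3.945 here — a regular 24-gon (area = (24/2)·3.945²·sin(360°/24) = 48.34 mm²); Combining (union): the regions partially overlap — summed areas 265.09 mm² minus the doubly-counted overlap 20.26 mm² gives 244.83 mm² — area = 244.83 mm²; (whole slice rotated 55° about Z — lengths, areas and connectivity unchanged). Checking containment: at z = 11.2 the cross-section extends beyond the z = 2.56 cross-section by about 11.87 mm².

part overhangs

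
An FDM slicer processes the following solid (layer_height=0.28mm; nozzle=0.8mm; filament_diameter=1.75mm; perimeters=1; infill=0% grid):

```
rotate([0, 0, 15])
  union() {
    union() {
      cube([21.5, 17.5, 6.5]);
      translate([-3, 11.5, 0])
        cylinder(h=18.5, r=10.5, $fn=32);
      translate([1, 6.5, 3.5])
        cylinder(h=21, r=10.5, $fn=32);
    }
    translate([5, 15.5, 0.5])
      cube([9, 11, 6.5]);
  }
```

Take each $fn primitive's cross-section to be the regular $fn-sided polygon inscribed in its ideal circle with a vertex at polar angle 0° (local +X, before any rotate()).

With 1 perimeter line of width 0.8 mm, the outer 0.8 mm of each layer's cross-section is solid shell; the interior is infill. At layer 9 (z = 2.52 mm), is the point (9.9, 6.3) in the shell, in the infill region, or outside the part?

infill

At z = 2.52 mm: the cube (footprint 21.5×17.5) is included at this height; the cylinder at (-3, 11.5): section is a regular 32-gon, circumradius r=10.5; the cylinder at (1, 6.5) does not reach this height (z outside [3.5, 24.5]); Combining (union): the regions partially overlap (shared area 96.24 mm²), so overlapping operands fuse into one piece — 1 connected region; the cube at (5, 15.5) is present — its section is the full 9×11 rectangle; Merging all regions: the regions partially overlap (shared area 18.21 mm²), so overlapping operands fuse into one piece — 1 connected region; (whole slice rotated 15° about Z — lengths, areas and connectivity unchanged). Overall, the cross-section is a single solid region. Undo the 15° rotation: the query point maps to (11.193, 3.523) in the un-rotated model frame. The nearest boundary edge runs (21.50, 0.00)→(0.00, 0.00); distance from the point to it = 3.52 mm. The point is inside the cross-section and 3.52 mm from the nearest boundary — more than the 0.8 mm shell width (1 × 0.8), so it's in the infill interior.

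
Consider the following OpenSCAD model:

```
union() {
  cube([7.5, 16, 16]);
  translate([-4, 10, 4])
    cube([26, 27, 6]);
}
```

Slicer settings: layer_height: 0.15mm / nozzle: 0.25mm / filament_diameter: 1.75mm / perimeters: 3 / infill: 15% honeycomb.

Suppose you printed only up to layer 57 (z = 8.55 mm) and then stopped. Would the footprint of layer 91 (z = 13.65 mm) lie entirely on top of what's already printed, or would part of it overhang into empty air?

entirely on top

Compare the two slices. At z = 8.55: the 7.5×16 cube contributes its full rectangle (area 120.00 mm²); the cube at (-4, 10) is present — its section is the full 26×27 rectangle (area 702.00 mm²); Merging all regions: the regions partially overlap — summed areas 822.00 mm² minus the doubly-counted overlap 45.00 mm² gives 777.00 mm² — area = 777.00 mm². At z = 13.65: the cube (footprint 7.5×16) is included at this height (area 120.00 mm²); the cube at (-4, 10) does not reach this height (z outside [4, 10]); Merging all regions: only the 7.5×16 cube is present, so the union is just that shape — area = 120.00 mm². Checking containment: the cross-section at z = 13.65 is a subset of the cross-section at z = 8.55.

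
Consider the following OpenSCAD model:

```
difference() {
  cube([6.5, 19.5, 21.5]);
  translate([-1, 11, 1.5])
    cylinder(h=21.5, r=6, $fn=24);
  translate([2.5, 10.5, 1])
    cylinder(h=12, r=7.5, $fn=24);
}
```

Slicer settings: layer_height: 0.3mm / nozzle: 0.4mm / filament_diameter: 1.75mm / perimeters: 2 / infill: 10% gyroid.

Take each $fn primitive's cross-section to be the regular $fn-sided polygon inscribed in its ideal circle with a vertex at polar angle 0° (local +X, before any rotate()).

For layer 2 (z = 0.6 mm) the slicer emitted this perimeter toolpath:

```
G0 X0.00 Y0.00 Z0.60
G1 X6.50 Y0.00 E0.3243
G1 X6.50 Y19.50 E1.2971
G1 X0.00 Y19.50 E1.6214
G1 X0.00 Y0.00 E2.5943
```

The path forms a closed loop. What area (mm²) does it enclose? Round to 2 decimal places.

Apply the shoelace formula to the sequence of (X, Y) vertices; enclosed area = 126.75 mm².

126.75 mm²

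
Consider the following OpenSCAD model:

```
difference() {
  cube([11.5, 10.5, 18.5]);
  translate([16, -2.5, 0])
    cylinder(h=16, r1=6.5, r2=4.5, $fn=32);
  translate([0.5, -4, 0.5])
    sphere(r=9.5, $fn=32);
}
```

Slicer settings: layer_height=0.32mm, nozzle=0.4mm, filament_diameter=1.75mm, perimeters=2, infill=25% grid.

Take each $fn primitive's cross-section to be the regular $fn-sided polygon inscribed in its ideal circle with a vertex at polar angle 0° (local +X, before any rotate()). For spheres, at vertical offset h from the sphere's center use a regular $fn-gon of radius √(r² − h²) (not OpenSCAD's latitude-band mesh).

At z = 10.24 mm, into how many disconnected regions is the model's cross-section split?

At z = 10.24 mm: the 11.5×10.5 cube contributes its full rectangle; the cone at (16, -2.5) contributes a regular 32-gon of circumradius 5.220 (interpolated between r1=6.5 and r2=4.5 at t=0.640); the sphere at (0.5, -4) is not intersected at this z (|z−center|=9.740 > r=9.5); Subtracting the remaining from the first: starting from the 11.5×10.5 cube, the cone at (16, -2.5) partially overlaps it — only the 0.00 mm² overlap (of its 85.05 mm²) is removed, clipping the outline — 1 connected region. The result has 1 disconnected region.

1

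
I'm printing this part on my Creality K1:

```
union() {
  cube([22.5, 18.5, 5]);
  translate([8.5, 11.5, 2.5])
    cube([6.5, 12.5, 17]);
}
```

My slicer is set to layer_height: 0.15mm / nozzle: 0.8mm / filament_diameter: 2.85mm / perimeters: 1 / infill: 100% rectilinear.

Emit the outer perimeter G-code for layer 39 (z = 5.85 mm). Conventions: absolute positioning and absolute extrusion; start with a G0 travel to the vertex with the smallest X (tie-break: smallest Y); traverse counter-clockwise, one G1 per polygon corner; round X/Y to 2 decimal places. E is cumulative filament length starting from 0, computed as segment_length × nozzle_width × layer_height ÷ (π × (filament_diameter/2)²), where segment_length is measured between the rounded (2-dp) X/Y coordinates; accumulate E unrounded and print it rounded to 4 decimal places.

At z = 5.85 mm: the cube does not reach this height (z outside [0, 5]); the 6.5×12.5 cube at (8.5, 11.5) contributes its full rectangle; Combining (union): only the 6.5×12.5 cube at (8.5, 11.5) is present, so the union is just that shape — 1 connected region. The outline is a single polygon with 4 vertices. Extrusion per mm of travel: 0.8 × 0.15 / (π × 1.425²) = 0.018811. Accumulating E over each segment gives final E = 0.7148.

G0 X8.50 Y11.50 Z5.85
G1 X15.00 Y11.50 E0.1223
G1 X15.00 Y24.00 E0.3574
G1 X8.50 Y24.00 E0.4797
G1 X8.50 Y11.50 E0.7148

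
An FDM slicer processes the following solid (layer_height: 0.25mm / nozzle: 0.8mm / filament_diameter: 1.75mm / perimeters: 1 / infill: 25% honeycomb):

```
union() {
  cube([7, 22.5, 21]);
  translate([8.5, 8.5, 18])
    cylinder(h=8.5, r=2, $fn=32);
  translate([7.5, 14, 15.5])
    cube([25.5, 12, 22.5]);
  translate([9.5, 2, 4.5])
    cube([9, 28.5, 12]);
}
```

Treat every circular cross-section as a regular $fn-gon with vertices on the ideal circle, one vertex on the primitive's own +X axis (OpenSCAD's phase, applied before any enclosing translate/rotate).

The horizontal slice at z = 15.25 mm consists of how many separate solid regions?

At z = 15.25 mm: the cube (footprint 7×22.5) is included at this height; the cylinder at (8.5, 8.5) is absent (z outside [18, 26.5]); the cube at (7.5, 14) is not intersected at this z (z outside [15.5, 38]); the cube at (9.5, 2) is present — its section is the full 9×28.5 rectangle; Combining (union): the 2 present regions are separate (no shared area or edge), so areas and boundary lengths simply add and each stays a separate island — 2 connected regions. The result has 2 disconnected regions.

2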